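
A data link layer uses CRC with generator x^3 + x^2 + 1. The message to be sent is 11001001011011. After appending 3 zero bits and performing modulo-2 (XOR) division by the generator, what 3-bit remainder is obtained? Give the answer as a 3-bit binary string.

100

Append 3 zeros: 11001001011011000. Divide by 1101 (XOR where the leading bit is 1):
  pos 0: 1100 XOR 1101 = 0001
  pos 3: 1100 XOR 1101 = 0001
  pos 6: 1101 XOR 1101 = 0000
  pos 10: 1011 XOR 1101 = 0110
  pos 11: 1100 XOR 1101 = 0001
Remainder (last 3 bits) = 100. This is the CRC / FCS.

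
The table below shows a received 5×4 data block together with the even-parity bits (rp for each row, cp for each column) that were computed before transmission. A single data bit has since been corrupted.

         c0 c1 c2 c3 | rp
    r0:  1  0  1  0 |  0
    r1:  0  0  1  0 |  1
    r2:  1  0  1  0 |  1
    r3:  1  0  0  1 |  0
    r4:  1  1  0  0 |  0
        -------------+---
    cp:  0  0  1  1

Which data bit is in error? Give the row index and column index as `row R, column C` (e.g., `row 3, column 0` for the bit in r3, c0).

row 2, column 1

Recompute each row's even parity and compare to rp:
  r0: data parity 0, sent rp 0 → ok
  r1: data parity 1, sent rp 1 → ok
  r2: data parity 0, sent rp 1 → mismatch
  r3: data parity 0, sent rp 0 → ok
  r4: data parity 0, sent rp 0 → ok
Recompute each column's even parity and compare to cp:
  c0: data parity 0, sent cp 0 → ok
  c1: data parity 1, sent cp 0 → mismatch
  c2: data parity 1, sent cp 1 → ok
  c3: data parity 1, sent cp 1 → ok
Exactly one row (r2) and one column (c1) fail → the flipped bit is at their intersection.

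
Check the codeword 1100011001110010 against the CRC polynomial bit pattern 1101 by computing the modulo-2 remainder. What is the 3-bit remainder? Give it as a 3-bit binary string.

Modulo-2 division of 1100011001110010 by 1101:
  pos 0: 1100 XOR 1101 = 0001
  pos 3: 1011 XOR 1101 = 0110
  pos 4: 1100 XOR 1101 = 0001
  pos 7: 1011 XOR 1101 = 0110
  pos 8: 1101 XOR 1101 = 0000
Remainder = 010 (nonzero — an error is detected).

010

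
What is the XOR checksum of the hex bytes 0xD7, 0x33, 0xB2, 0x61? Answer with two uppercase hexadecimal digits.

37

XOR the bytes together:
  start with 0xD7
  0xD7 ⊕ 0x33 = 0xE4
  0xE4 ⊕ 0xB2 = 0x56
  0x56 ⊕ 0x61 = 0x37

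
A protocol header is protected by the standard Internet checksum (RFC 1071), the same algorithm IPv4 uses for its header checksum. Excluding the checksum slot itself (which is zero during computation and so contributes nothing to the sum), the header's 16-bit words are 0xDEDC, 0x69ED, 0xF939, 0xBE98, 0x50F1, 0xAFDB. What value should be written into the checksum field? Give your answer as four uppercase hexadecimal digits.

FE95

One's-complement addition (fold any carry out of bit 15 back into bit 0):
  0xDEDC + 0x69ED = 0x148C9 → wrap carry → 0x48CA
  0x48CA + 0xF939 = 0x14203 → wrap carry → 0x4204
  0x4204 + 0xBE98 = 0x1009C → wrap carry → 0x009D
  0x009D + 0x50F1 = 0x0518E
  0x518E + 0xAFDB = 0x10169 → wrap carry → 0x016A
One's-complement sum = 0x016A.
Checksum = ~0x016A & 0xFFFF = 0xFE95.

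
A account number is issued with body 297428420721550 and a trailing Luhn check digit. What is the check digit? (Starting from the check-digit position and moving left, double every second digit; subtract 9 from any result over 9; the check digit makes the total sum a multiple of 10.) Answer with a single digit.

8

Partial digits right→left: 0 5 5 1 2 7 0 2 4 8 2 4 7 9 2
Double every second digit counting from the check-digit position (so the 1st, 3rd, 5th, ... of the partial from the right).
  doubled (with −9 where >9): 0 1 4 0 8 4 5 4 → sum 26
  kept as-is: 5 1 7 2 8 4 9 → sum 36
Total = 26 + 36 = 62.
Check digit = (10 − (62 mod 10)) mod 10 = 8.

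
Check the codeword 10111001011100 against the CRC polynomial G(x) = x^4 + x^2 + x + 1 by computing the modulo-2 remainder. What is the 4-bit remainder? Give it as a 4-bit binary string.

0000

Modulo-2 division of 10111001011100 by 10111:
  pos 0: 10111 XOR 10111 = 00000
  pos 7: 10111 XOR 10111 = 00000
Remainder = 0000 (zero — the frame passes the CRC check).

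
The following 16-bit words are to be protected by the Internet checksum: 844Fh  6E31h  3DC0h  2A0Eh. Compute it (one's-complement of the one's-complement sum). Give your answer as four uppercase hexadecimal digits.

One's-complement addition (fold any carry out of bit 15 back into bit 0):
  0x844F + 0x6E31 = 0x0F280
  0xF280 + 0x3DC0 = 0x13040 → wrap carry → 0x3041
  0x3041 + 0x2A0E = 0x05A4F
One's-complement sum = 0x5A4F.
Checksum = ~0x5A4F & 0xFFFF = 0xA5B0.

A5B0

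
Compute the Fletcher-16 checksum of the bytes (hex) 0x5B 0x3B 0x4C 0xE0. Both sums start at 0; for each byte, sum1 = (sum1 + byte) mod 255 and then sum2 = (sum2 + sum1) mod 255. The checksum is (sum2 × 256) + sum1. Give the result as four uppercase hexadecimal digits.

98C3

Running sums (mod 255):
  after byte 0 (0x5B): sum1=91, sum2=91
  after byte 1 (0x3B): sum1=150, sum2=241
  after byte 2 (0x4C): sum1=226, sum2=212
  after byte 3 (0xE0): sum1=195, sum2=152
Checksum = sum2·256 + sum1 = 152·256 + 195 = 39107 = 0x98C3.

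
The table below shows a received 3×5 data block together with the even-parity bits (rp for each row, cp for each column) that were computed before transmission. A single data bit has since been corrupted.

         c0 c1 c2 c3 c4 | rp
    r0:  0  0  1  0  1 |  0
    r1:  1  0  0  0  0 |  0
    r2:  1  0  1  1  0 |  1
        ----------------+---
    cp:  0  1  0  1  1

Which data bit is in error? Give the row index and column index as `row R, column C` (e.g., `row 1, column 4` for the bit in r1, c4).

row 1, column 1

Recompute each row's even parity and compare to rp:
  r0: data parity 0, sent rp 0 → ok
  r1: data parity 1, sent rp 0 → mismatch
  r2: data parity 1, sent rp 1 → ok
Recompute each column's even parity and compare to cp:
  c0: data parity 0, sent cp 0 → ok
  c1: data parity 0, sent cp 1 → mismatch
  c2: data parity 0, sent cp 0 → ok
  c3: data parity 1, sent cp 1 → ok
  c4: data parity 1, sent cp 1 → ok
Exactly one row (r1) and one column (c1) fail → the flipped bit is at their intersection.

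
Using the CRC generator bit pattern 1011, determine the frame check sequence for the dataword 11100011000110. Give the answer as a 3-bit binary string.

001

Append 3 zeros: 11100011000110000. Divide by 1011 (XOR where the leading bit is 1):
  pos 0: 1110 XOR 1011 = 0101
  pos 1: 1010 XOR 1011 = 0001
  pos 4: 1011 XOR 1011 = 0000
  pos 11: 1100 XOR 1011 = 0111
  pos 12: 1110 XOR 1011 = 0101
  pos 13: 1010 XOR 1011 = 0001
Remainder (last 3 bits) = 001. This is the CRC / FCS.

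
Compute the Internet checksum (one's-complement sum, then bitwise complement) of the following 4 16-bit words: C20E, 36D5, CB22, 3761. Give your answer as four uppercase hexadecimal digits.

One's-complement addition (fold any carry out of bit 15 back into bit 0):
  0xC20E + 0x36D5 = 0x0F8E3
  0xF8E3 + 0xCB22 = 0x1C405 → wrap carry → 0xC406
  0xC406 + 0x3761 = 0x0FB67
One's-complement sum = 0xFB67.
Checksum = ~0xFB67 & 0xFFFF = 0x0498.

0498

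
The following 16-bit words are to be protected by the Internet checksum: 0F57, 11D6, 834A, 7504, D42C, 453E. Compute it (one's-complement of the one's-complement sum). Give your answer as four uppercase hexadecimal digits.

CD18

One's-complement addition (fold any carry out of bit 15 back into bit 0):
  0x0F57 + 0x11D6 = 0x0212D
  0x212D + 0x834A = 0x0A477
  0xA477 + 0x7504 = 0x1197B → wrap carry → 0x197C
  0x197C + 0xD42C = 0x0EDA8
  0xEDA8 + 0x453E = 0x132E6 → wrap carry → 0x32E7
One's-complement sum = 0x32E7.
Checksum = ~0x32E7 & 0xFFFF = 0xCD18.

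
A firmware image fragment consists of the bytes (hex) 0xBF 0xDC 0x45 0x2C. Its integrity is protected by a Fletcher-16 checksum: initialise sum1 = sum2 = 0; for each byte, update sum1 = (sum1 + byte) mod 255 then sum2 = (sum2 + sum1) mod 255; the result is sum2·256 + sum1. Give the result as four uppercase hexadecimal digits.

Running sums (mod 255):
  after byte 0 (0xBF): sum1=191, sum2=191
  after byte 1 (0xDC): sum1=156, sum2=92
  after byte 2 (0x45): sum1=225, sum2=62
  after byte 3 (0x2C): sum1=14, sum2=76
Checksum = sum2·256 + sum1 = 76·256 + 14 = 19470 = 0x4C0E.

4C0E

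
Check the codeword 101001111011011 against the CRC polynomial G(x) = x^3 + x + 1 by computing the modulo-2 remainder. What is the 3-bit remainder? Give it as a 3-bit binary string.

Modulo-2 division of 101001111011011 by 1011:
  pos 0: 1010 XOR 1011 = 0001
  pos 3: 1011 XOR 1011 = 0000
  pos 7: 1101 XOR 1011 = 0110
  pos 8: 1101 XOR 1011 = 0110
  pos 9: 1100 XOR 1011 = 0111
  pos 10: 1111 XOR 1011 = 0100
  pos 11: 1001 XOR 1011 = 0010
Remainder = 010 (nonzero — an error is detected).

010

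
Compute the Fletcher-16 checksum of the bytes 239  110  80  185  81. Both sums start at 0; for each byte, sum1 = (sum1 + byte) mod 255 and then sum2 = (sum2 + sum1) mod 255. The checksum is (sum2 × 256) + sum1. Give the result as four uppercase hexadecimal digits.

1FB9

Running sums (mod 255):
  after byte 0 (239): sum1=239, sum2=239
  after byte 1 (110): sum1=94, sum2=78
  after byte 2 (80): sum1=174, sum2=252
  after byte 3 (185): sum1=104, sum2=101
  after byte 4 (81): sum1=185, sum2=31
Checksum = sum2·256 + sum1 = 31·256 + 185 = 8121 = 0x1FB9.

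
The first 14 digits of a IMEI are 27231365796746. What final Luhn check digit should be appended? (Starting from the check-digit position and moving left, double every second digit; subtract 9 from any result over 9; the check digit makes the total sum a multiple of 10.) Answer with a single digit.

7

Partial digits right→left: 6 4 7 6 9 7 5 6 3 1 3 2 7 2
Double every second digit counting from the check-digit position (so the 1st, 3rd, 5th, ... of the partial from the right).
  doubled (with −9 where >9): 3 5 9 1 6 6 5 → sum 35
  kept as-is: 4 6 7 6 1 2 2 → sum 28
Total = 35 + 28 = 63.
Check digit = (10 − (63 mod 10)) mod 10 = 7.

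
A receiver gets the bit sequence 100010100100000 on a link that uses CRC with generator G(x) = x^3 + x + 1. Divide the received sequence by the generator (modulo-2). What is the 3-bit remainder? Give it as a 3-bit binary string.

111

Modulo-2 division of 100010100100000 by 1011:
  pos 0: 1000 XOR 1011 = 0011
  pos 2: 1110 XOR 1011 = 0101
  pos 3: 1011 XOR 1011 = 0000
  pos 9: 1000 XOR 1011 = 0011
  pos 11: 1100 XOR 1011 = 0111
Remainder = 111 (nonzero — an error is detected).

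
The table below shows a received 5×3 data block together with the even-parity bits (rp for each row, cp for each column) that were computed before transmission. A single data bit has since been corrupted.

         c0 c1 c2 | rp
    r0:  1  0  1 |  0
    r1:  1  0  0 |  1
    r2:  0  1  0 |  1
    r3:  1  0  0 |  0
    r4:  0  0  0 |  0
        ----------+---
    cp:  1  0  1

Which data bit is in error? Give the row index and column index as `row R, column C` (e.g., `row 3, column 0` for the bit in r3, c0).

Recompute each row's even parity and compare to rp:
  r0: data parity 0, sent rp 0 → ok
  r1: data parity 1, sent rp 1 → ok
  r2: data parity 1, sent rp 1 → ok
  r3: data parity 1, sent rp 0 → mismatch
  r4: data parity 0, sent rp 0 → ok
Recompute each column's even parity and compare to cp:
  c0: data parity 1, sent cp 1 → ok
  c1: data parity 1, sent cp 0 → mismatch
  c2: data parity 1, sent cp 1 → ok
Exactly one row (r3) and one column (c1) fail → the flipped bit is at their intersection.

row 3, column 1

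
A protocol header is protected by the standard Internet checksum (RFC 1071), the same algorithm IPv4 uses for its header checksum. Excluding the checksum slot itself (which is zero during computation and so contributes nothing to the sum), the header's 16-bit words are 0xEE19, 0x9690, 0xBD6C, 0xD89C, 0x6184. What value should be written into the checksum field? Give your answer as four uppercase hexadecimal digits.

One's-complement addition (fold any carry out of bit 15 back into bit 0):
  0xEE19 + 0x9690 = 0x184A9 → wrap carry → 0x84AA
  0x84AA + 0xBD6C = 0x14216 → wrap carry → 0x4217
  0x4217 + 0xD89C = 0x11AB3 → wrap carry → 0x1AB4
  0x1AB4 + 0x6184 = 0x07C38
One's-complement sum = 0x7C38.
Checksum = ~0x7C38 & 0xFFFF = 0x83C7.

83C7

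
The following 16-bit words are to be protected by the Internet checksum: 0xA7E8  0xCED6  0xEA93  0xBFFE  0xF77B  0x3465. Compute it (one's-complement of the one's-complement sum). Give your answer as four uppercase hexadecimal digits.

B2CC

One's-complement addition (fold any carry out of bit 15 back into bit 0):
  0xA7E8 + 0xCED6 = 0x176BE → wrap carry → 0x76BF
  0x76BF + 0xEA93 = 0x16152 → wrap carry → 0x6153
  0x6153 + 0xBFFE = 0x12151 → wrap carry → 0x2152
  0x2152 + 0xF77B = 0x118CD → wrap carry → 0x18CE
  0x18CE + 0x3465 = 0x04D33
One's-complement sum = 0x4D33.
Checksum = ~0x4D33 & 0xFFFF = 0xB2CC.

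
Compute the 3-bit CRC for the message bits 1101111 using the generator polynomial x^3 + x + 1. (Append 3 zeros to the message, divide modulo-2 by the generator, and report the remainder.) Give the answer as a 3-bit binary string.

001

Append 3 zeros: 1101111000. Divide by 1011 (XOR where the leading bit is 1):
  pos 0: 1101 XOR 1011 = 0110
  pos 1: 1101 XOR 1011 = 0110
  pos 2: 1101 XOR 1011 = 0110
  pos 3: 1101 XOR 1011 = 0110
  pos 4: 1100 XOR 1011 = 0111
  pos 5: 1110 XOR 1011 = 0101
  pos 6: 1010 XOR 1011 = 0001
Remainder (last 3 bits) = 001. This is the CRC / FCS.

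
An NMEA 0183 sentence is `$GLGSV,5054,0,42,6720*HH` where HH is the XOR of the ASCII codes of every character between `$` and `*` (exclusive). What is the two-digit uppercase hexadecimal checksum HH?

XOR the ASCII codes of the payload characters:
  'G' = 0x47 → acc = 0x47
  'L' = 0x4C → acc = 0x0B
  'G' = 0x47 → acc = 0x4C
  'S' = 0x53 → acc = 0x1F
  'V' = 0x56 → acc = 0x49
  ',' = 0x2C → acc = 0x65
  '5' = 0x35 → acc = 0x50
  '0' = 0x30 → acc = 0x60
  '5' = 0x35 → acc = 0x55
  '4' = 0x34 → acc = 0x61
  ',' = 0x2C → acc = 0x4D
  '0' = 0x30 → acc = 0x7D
  ',' = 0x2C → acc = 0x51
  '4' = 0x34 → acc = 0x65
  '2' = 0x32 → acc = 0x57
  ',' = 0x2C → acc = 0x7B
  '6' = 0x36 → acc = 0x4D
  '7' = 0x37 → acc = 0x7A
  '2' = 0x32 → acc = 0x48
  '0' = 0x30 → acc = 0x78
Checksum = 0x78.

78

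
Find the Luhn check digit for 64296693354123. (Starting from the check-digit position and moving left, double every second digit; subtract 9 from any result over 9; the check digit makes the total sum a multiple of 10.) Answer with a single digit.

3

Partial digits right→left: 3 2 1 4 5 3 3 9 6 6 9 2 4 6
Double every second digit counting from the check-digit position (so the 1st, 3rd, 5th, ... of the partial from the right).
  doubled (with −9 where >9): 6 2 1 6 3 9 8 → sum 35
  kept as-is: 2 4 3 9 6 2 6 → sum 32
Total = 35 + 32 = 67.
Check digit = (10 − (67 mod 10)) mod 10 = 3.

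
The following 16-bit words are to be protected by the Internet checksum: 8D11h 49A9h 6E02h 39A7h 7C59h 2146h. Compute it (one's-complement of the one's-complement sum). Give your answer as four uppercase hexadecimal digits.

E3FB

One's-complement addition (fold any carry out of bit 15 back into bit 0):
  0x8D11 + 0x49A9 = 0x0D6BA
  0xD6BA + 0x6E02 = 0x144BC → wrap carry → 0x44BD
  0x44BD + 0x39A7 = 0x07E64
  0x7E64 + 0x7C59 = 0x0FABD
  0xFABD + 0x2146 = 0x11C03 → wrap carry → 0x1C04
One's-complement sum = 0x1C04.
Checksum = ~0x1C04 & 0xFFFF = 0xE3FB.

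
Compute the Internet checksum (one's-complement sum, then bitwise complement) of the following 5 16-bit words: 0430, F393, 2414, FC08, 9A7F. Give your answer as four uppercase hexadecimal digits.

4D9F

One's-complement addition (fold any carry out of bit 15 back into bit 0):
  0x0430 + 0xF393 = 0x0F7C3
  0xF7C3 + 0x2414 = 0x11BD7 → wrap carry → 0x1BD8
  0x1BD8 + 0xFC08 = 0x117E0 → wrap carry → 0x17E1
  0x17E1 + 0x9A7F = 0x0B260
One's-complement sum = 0xB260.
Checksum = ~0xB260 & 0xFFFF = 0x4D9F.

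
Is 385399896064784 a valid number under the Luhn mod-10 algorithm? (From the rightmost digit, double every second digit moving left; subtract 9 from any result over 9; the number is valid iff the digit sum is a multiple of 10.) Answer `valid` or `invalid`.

invalid

From the right, keep odd positions and double even positions (subtract 9 from any doubled value over 9):
  doubled (positions 2,4,...): 7 8 0 9 9 6 7 → sum 46
  kept (positions 1,3,...): 4 7 6 6 8 9 5 3 → sum 48
Total = 94.
94 mod 10 = 4, so the number is invalid.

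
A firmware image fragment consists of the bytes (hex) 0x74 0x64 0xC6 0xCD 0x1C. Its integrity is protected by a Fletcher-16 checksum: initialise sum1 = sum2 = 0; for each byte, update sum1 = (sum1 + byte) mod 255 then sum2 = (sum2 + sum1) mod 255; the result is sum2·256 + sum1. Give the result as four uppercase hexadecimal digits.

Running sums (mod 255):
  after byte 0 (0x74): sum1=116, sum2=116
  after byte 1 (0x64): sum1=216, sum2=77
  after byte 2 (0xC6): sum1=159, sum2=236
  after byte 3 (0xCD): sum1=109, sum2=90
  after byte 4 (0x1C): sum1=137, sum2=227
Checksum = sum2·256 + sum1 = 227·256 + 137 = 58249 = 0xE389.

E389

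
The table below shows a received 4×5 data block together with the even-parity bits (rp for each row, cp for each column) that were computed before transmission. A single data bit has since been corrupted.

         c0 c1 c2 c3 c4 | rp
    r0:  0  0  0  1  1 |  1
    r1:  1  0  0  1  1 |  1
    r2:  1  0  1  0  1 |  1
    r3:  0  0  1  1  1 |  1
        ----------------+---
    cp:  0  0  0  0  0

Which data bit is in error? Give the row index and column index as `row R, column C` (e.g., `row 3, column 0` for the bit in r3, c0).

row 0, column 3

Recompute each row's even parity and compare to rp:
  r0: data parity 0, sent rp 1 → mismatch
  r1: data parity 1, sent rp 1 → ok
  r2: data parity 1, sent rp 1 → ok
  r3: data parity 1, sent rp 1 → ok
Recompute each column's even parity and compare to cp:
  c0: data parity 0, sent cp 0 → ok
  c1: data parity 0, sent cp 0 → ok
  c2: data parity 0, sent cp 0 → ok
  c3: data parity 1, sent cp 0 → mismatch
  c4: data parity 0, sent cp 0 → ok
Exactly one row (r0) and one column (c3) fail → the flipped bit is at their intersection.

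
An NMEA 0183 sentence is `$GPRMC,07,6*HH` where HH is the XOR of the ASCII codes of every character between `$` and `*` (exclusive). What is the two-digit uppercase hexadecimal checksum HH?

XOR the ASCII codes of the payload characters:
  'G' = 0x47 → acc = 0x47
  'P' = 0x50 → acc = 0x17
  'R' = 0x52 → acc = 0x45
  'M' = 0x4D → acc = 0x08
  'C' = 0x43 → acc = 0x4B
  ',' = 0x2C → acc = 0x67
  '0' = 0x30 → acc = 0x57
  '7' = 0x37 → acc = 0x60
  ',' = 0x2C → acc = 0x4C
  '6' = 0x36 → acc = 0x7A
Checksum = 0x7A.

7A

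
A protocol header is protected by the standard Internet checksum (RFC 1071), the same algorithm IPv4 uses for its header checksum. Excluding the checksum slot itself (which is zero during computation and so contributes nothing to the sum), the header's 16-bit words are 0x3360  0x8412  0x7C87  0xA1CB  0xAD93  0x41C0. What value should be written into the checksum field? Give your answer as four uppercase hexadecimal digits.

One's-complement addition (fold any carry out of bit 15 back into bit 0):
  0x3360 + 0x8412 = 0x0B772
  0xB772 + 0x7C87 = 0x133F9 → wrap carry → 0x33FA
  0x33FA + 0xA1CB = 0x0D5C5
  0xD5C5 + 0xAD93 = 0x18358 → wrap carry → 0x8359
  0x8359 + 0x41C0 = 0x0C519
One's-complement sum = 0xC519.
Checksum = ~0xC519 & 0xFFFF = 0x3AE6.

3AE6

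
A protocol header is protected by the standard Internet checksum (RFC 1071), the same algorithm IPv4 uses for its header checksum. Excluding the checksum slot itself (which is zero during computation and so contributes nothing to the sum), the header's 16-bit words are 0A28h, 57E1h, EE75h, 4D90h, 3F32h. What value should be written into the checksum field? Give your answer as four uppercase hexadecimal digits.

22BE

One's-complement addition (fold any carry out of bit 15 back into bit 0):
  0x0A28 + 0x57E1 = 0x06209
  0x6209 + 0xEE75 = 0x1507E → wrap carry → 0x507F
  0x507F + 0x4D90 = 0x09E0F
  0x9E0F + 0x3F32 = 0x0DD41
One's-complement sum = 0xDD41.
Checksum = ~0xDD41 & 0xFFFF = 0x22BE.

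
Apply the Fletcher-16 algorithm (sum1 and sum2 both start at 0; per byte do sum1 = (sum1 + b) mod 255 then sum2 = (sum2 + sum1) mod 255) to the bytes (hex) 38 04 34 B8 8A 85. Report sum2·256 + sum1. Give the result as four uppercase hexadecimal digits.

Running sums (mod 255):
  after byte 0 (38): sum1=56, sum2=56
  after byte 1 (04): sum1=60, sum2=116
  after byte 2 (34): sum1=112, sum2=228
  after byte 3 (B8): sum1=41, sum2=14
  after byte 4 (8A): sum1=179, sum2=193
  after byte 5 (85): sum1=57, sum2=250
Checksum = sum2·256 + sum1 = 250·256 + 57 = 64057 = 0xFA39.

FA39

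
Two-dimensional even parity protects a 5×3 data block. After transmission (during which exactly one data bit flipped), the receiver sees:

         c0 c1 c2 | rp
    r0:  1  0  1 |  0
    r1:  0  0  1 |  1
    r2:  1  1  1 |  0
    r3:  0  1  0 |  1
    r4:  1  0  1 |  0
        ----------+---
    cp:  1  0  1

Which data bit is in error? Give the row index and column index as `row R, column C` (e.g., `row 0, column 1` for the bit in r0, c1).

Recompute each row's even parity and compare to rp:
  r0: data parity 0, sent rp 0 → ok
  r1: data parity 1, sent rp 1 → ok
  r2: data parity 1, sent rp 0 → mismatch
  r3: data parity 1, sent rp 1 → ok
  r4: data parity 0, sent rp 0 → ok
Recompute each column's even parity and compare to cp:
  c0: data parity 1, sent cp 1 → ok
  c1: data parity 0, sent cp 0 → ok
  c2: data parity 0, sent cp 1 → mismatch
Exactly one row (r2) and one column (c2) fail → the flipped bit is at their intersection.

row 2, column 2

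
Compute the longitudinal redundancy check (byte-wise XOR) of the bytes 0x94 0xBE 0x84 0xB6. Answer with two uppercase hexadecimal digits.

18

XOR the bytes together:
  start with 0x94
  0x94 ⊕ 0xBE = 0x2A
  0x2A ⊕ 0x84 = 0xAE
  0xAE ⊕ 0xB6 = 0x18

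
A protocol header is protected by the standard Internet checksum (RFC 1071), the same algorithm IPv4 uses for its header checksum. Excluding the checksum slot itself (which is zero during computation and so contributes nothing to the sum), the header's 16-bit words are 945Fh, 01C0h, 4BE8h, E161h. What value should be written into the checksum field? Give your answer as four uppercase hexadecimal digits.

One's-complement addition (fold any carry out of bit 15 back into bit 0):
  0x945F + 0x01C0 = 0x0961F
  0x961F + 0x4BE8 = 0x0E207
  0xE207 + 0xE161 = 0x1C368 → wrap carry → 0xC369
One's-complement sum = 0xC369.
Checksum = ~0xC369 & 0xFFFF = 0x3C96.

3C96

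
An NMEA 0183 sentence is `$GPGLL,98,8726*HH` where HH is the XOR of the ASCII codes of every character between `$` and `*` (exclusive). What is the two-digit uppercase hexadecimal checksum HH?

5A

XOR the ASCII codes of the payload characters:
  'G' = 0x47 → acc = 0x47
  'P' = 0x50 → acc = 0x17
  'G' = 0x47 → acc = 0x50
  'L' = 0x4C → acc = 0x1C
  'L' = 0x4C → acc = 0x50
  ',' = 0x2C → acc = 0x7C
  '9' = 0x39 → acc = 0x45
  '8' = 0x38 → acc = 0x7D
  ',' = 0x2C → acc = 0x51
  '8' = 0x38 → acc = 0x69
  '7' = 0x37 → acc = 0x5E
  '2' = 0x32 → acc = 0x6C
  '6' = 0x36 → acc = 0x5A
Checksum = 0x5A.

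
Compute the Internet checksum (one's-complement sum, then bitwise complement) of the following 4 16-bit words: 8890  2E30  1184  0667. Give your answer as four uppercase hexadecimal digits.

One's-complement addition (fold any carry out of bit 15 back into bit 0):
  0x8890 + 0x2E30 = 0x0B6C0
  0xB6C0 + 0x1184 = 0x0C844
  0xC844 + 0x0667 = 0x0CEAB
One's-complement sum = 0xCEAB.
Checksum = ~0xCEAB & 0xFFFF = 0x3154.

3154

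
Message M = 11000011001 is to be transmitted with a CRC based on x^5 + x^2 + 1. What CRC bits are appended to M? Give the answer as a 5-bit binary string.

Append 5 zeros: 1100001100100000. Divide by 100101 (XOR where the leading bit is 1):
  pos 0: 110000 XOR 100101 = 010101
  pos 1: 101011 XOR 100101 = 001110
  pos 3: 111010 XOR 100101 = 011111
  pos 4: 111110 XOR 100101 = 011011
  pos 5: 110111 XOR 100101 = 010010
  pos 6: 100100 XOR 100101 = 000001
Remainder (last 5 bits) = 10000. This is the CRC / FCS.

10000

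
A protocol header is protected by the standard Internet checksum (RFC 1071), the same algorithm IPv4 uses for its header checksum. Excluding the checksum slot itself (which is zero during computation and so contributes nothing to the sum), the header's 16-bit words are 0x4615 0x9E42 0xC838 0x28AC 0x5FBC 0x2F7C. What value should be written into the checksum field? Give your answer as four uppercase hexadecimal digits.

9B8A

One's-complement addition (fold any carry out of bit 15 back into bit 0):
  0x4615 + 0x9E42 = 0x0E457
  0xE457 + 0xC838 = 0x1AC8F → wrap carry → 0xAC90
  0xAC90 + 0x28AC = 0x0D53C
  0xD53C + 0x5FBC = 0x134F8 → wrap carry → 0x34F9
  0x34F9 + 0x2F7C = 0x06475
One's-complement sum = 0x6475.
Checksum = ~0x6475 & 0xFFFF = 0x9B8A.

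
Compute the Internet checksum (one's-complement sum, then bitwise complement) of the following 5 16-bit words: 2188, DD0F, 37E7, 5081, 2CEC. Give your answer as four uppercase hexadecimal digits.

4C13

One's-complement addition (fold any carry out of bit 15 back into bit 0):
  0x2188 + 0xDD0F = 0x0FE97
  0xFE97 + 0x37E7 = 0x1367E → wrap carry → 0x367F
  0x367F + 0x5081 = 0x08700
  0x8700 + 0x2CEC = 0x0B3EC
One's-complement sum = 0xB3EC.
Checksum = ~0xB3EC & 0xFFFF = 0x4C13.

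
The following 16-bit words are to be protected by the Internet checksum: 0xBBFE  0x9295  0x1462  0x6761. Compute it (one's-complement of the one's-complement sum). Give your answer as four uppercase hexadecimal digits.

35A8

One's-complement addition (fold any carry out of bit 15 back into bit 0):
  0xBBFE + 0x9295 = 0x14E93 → wrap carry → 0x4E94
  0x4E94 + 0x1462 = 0x062F6
  0x62F6 + 0x6761 = 0x0CA57
One's-complement sum = 0xCA57.
Checksum = ~0xCA57 & 0xFFFF = 0x35A8.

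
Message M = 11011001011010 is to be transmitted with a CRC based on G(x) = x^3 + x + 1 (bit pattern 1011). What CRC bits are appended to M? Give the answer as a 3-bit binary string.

010

Append 3 zeros: 11011001011010000. Divide by 1011 (XOR where the leading bit is 1):
  pos 0: 1101 XOR 1011 = 0110
  pos 1: 1101 XOR 1011 = 0110
  pos 2: 1100 XOR 1011 = 0111
  pos 3: 1110 XOR 1011 = 0101
  pos 4: 1011 XOR 1011 = 0000
  pos 9: 1101 XOR 1011 = 0110
  pos 10: 1100 XOR 1011 = 0111
  pos 11: 1110 XOR 1011 = 0101
  pos 12: 1010 XOR 1011 = 0001
Remainder (last 3 bits) = 010. This is the CRC / FCS.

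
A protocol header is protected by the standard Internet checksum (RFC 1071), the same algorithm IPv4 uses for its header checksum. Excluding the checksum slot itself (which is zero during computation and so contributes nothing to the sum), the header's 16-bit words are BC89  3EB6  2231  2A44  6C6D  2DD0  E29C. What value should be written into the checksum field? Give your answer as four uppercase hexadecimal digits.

3B70

One's-complement addition (fold any carry out of bit 15 back into bit 0):
  0xBC89 + 0x3EB6 = 0x0FB3F
  0xFB3F + 0x2231 = 0x11D70 → wrap carry → 0x1D71
  0x1D71 + 0x2A44 = 0x047B5
  0x47B5 + 0x6C6D = 0x0B422
  0xB422 + 0x2DD0 = 0x0E1F2
  0xE1F2 + 0xE29C = 0x1C48E → wrap carry → 0xC48F
One's-complement sum = 0xC48F.
Checksum = ~0xC48F & 0xFFFF = 0x3B70.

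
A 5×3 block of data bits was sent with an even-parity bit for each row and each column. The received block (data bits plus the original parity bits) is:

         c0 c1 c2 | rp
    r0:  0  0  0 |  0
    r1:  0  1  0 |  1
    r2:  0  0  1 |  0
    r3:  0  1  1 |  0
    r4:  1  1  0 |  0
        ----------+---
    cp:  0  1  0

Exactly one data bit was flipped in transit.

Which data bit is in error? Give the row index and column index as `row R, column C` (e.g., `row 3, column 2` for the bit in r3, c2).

Recompute each row's even parity and compare to rp:
  r0: data parity 0, sent rp 0 → ok
  r1: data parity 1, sent rp 1 → ok
  r2: data parity 1, sent rp 0 → mismatch
  r3: data parity 0, sent rp 0 → ok
  r4: data parity 0, sent rp 0 → ok
Recompute each column's even parity and compare to cp:
  c0: data parity 1, sent cp 0 → mismatch
  c1: data parity 1, sent cp 1 → ok
  c2: data parity 0, sent cp 0 → ok
Exactly one row (r2) and one column (c0) fail → the flipped bit is at their intersection.

row 2, column 0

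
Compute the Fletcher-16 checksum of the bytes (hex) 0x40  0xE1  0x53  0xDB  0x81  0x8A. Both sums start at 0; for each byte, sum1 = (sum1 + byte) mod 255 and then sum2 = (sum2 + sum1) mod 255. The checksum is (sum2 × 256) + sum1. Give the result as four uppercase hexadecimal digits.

595D

Running sums (mod 255):
  after byte 0 (0x40): sum1=64, sum2=64
  after byte 1 (0xE1): sum1=34, sum2=98
  after byte 2 (0x53): sum1=117, sum2=215
  after byte 3 (0xDB): sum1=81, sum2=41
  after byte 4 (0x81): sum1=210, sum2=251
  after byte 5 (0x8A): sum1=93, sum2=89
Checksum = sum2·256 + sum1 = 89·256 + 93 = 22877 = 0x595D.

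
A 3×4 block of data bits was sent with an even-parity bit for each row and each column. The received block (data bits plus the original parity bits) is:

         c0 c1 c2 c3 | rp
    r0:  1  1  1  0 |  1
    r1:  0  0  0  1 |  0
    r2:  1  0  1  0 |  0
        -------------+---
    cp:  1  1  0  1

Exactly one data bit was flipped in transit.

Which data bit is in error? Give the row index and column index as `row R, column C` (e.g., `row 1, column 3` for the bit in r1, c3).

row 1, column 0

Recompute each row's even parity and compare to rp:
  r0: data parity 1, sent rp 1 → ok
  r1: data parity 1, sent rp 0 → mismatch
  r2: data parity 0, sent rp 0 → ok
Recompute each column's even parity and compare to cp:
  c0: data parity 0, sent cp 1 → mismatch
  c1: data parity 1, sent cp 1 → ok
  c2: data parity 0, sent cp 0 → ok
  c3: data parity 1, sent cp 1 → ok
Exactly one row (r1) and one column (c0) fail → the flipped bit is at their intersection.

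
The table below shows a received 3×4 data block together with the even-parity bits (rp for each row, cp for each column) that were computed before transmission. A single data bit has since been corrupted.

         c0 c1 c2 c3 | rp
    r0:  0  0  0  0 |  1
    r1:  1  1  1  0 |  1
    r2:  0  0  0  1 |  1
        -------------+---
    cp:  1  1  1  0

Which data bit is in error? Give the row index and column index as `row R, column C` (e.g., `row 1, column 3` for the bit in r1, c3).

Recompute each row's even parity and compare to rp:
  r0: data parity 0, sent rp 1 → mismatch
  r1: data parity 1, sent rp 1 → ok
  r2: data parity 1, sent rp 1 → ok
Recompute each column's even parity and compare to cp:
  c0: data parity 1, sent cp 1 → ok
  c1: data parity 1, sent cp 1 → ok
  c2: data parity 1, sent cp 1 → ok
  c3: data parity 1, sent cp 0 → mismatch
Exactly one row (r0) and one column (c3) fail → the flipped bit is at their intersection.

row 0, column 3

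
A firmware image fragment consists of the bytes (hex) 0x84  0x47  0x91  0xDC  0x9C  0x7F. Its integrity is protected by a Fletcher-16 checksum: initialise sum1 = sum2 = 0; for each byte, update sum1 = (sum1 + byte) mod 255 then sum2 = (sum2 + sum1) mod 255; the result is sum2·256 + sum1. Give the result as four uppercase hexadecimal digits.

Running sums (mod 255):
  after byte 0 (0x84): sum1=132, sum2=132
  after byte 1 (0x47): sum1=203, sum2=80
  after byte 2 (0x91): sum1=93, sum2=173
  after byte 3 (0xDC): sum1=58, sum2=231
  after byte 4 (0x9C): sum1=214, sum2=190
  after byte 5 (0x7F): sum1=86, sum2=21
Checksum = sum2·256 + sum1 = 21·256 + 86 = 5462 = 0x1556.

1556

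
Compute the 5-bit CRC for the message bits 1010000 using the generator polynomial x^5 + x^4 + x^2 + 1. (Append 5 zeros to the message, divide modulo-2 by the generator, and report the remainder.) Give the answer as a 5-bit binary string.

10111

Append 5 zeros: 101000000000. Divide by 110101 (XOR where the leading bit is 1):
  pos 0: 101000 XOR 110101 = 011101
  pos 1: 111010 XOR 110101 = 001111
  pos 3: 111100 XOR 110101 = 001001
  pos 5: 100100 XOR 110101 = 010001
  pos 6: 100010 XOR 110101 = 010111
Remainder (last 5 bits) = 10111. This is the CRC / FCS.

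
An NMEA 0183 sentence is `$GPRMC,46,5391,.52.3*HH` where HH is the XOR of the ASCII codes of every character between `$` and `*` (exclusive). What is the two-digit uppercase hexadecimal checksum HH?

5F

XOR the ASCII codes of the payload characters:
  'G' = 0x47 → acc = 0x47
  'P' = 0x50 → acc = 0x17
  'R' = 0x52 → acc = 0x45
  'M' = 0x4D → acc = 0x08
  'C' = 0x43 → acc = 0x4B
  ',' = 0x2C → acc = 0x67
  '4' = 0x34 → acc = 0x53
  '6' = 0x36 → acc = 0x65
  ',' = 0x2C → acc = 0x49
  '5' = 0x35 → acc = 0x7C
  '3' = 0x33 → acc = 0x4F
  '9' = 0x39 → acc = 0x76
  '1' = 0x31 → acc = 0x47
  ',' = 0x2C → acc = 0x6B
  '.' = 0x2E → acc = 0x45
  '5' = 0x35 → acc = 0x70
  '2' = 0x32 → acc = 0x42
  '.' = 0x2E → acc = 0x6C
  '3' = 0x33 → acc = 0x5F
Checksum = 0x5F.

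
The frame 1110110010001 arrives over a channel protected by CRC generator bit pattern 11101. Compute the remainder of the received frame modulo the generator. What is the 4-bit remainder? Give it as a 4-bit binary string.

Modulo-2 division of 1110110010001 by 11101:
  pos 0: 11101 XOR 11101 = 00000
  pos 5: 10010 XOR 11101 = 01111
  pos 6: 11110 XOR 11101 = 00011
Remainder = 1101 (nonzero — an error is detected).

1101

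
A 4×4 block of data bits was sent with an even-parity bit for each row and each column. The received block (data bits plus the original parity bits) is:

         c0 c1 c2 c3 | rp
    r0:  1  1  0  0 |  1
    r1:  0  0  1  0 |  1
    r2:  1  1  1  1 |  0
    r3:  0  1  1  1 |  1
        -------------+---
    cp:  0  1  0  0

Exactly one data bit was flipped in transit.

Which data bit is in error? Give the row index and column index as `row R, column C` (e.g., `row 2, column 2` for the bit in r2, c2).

Recompute each row's even parity and compare to rp:
  r0: data parity 0, sent rp 1 → mismatch
  r1: data parity 1, sent rp 1 → ok
  r2: data parity 0, sent rp 0 → ok
  r3: data parity 1, sent rp 1 → ok
Recompute each column's even parity and compare to cp:
  c0: data parity 0, sent cp 0 → ok
  c1: data parity 1, sent cp 1 → ok
  c2: data parity 1, sent cp 0 → mismatch
  c3: data parity 0, sent cp 0 → ok
Exactly one row (r0) and one column (c2) fail → the flipped bit is at their intersection.

row 0, column 2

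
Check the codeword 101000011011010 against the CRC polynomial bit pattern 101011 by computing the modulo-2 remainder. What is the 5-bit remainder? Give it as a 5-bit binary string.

00100

Modulo-2 division of 101000011011010 by 101011:
  pos 0: 101000 XOR 101011 = 000011
  pos 4: 110110 XOR 101011 = 011101
  pos 5: 111011 XOR 101011 = 010000
  pos 6: 100001 XOR 101011 = 001010
  pos 8: 101001 XOR 101011 = 000010
Remainder = 00100 (nonzero — an error is detected).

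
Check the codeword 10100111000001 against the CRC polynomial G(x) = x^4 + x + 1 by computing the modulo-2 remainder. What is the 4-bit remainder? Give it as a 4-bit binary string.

0000

Modulo-2 division of 10100111000001 by 10011:
  pos 0: 10100 XOR 10011 = 00111
  pos 2: 11111 XOR 10011 = 01100
  pos 3: 11001 XOR 10011 = 01010
  pos 4: 10100 XOR 10011 = 00111
  pos 6: 11100 XOR 10011 = 01111
  pos 7: 11110 XOR 10011 = 01101
  pos 8: 11010 XOR 10011 = 01001
  pos 9: 10011 XOR 10011 = 00000
Remainder = 0000 (zero — the frame passes the CRC check).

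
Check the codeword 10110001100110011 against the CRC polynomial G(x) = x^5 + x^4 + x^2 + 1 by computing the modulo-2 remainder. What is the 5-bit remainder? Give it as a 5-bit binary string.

11100

Modulo-2 division of 10110001100110011 by 110101:
  pos 0: 101100 XOR 110101 = 011001
  pos 1: 110010 XOR 110101 = 000111
  pos 4: 111110 XOR 110101 = 001011
  pos 6: 101101 XOR 110101 = 011000
  pos 7: 110001 XOR 110101 = 000100
  pos 10: 100001 XOR 110101 = 010100
  pos 11: 101001 XOR 110101 = 011100
Remainder = 11100 (nonzero — an error is detected).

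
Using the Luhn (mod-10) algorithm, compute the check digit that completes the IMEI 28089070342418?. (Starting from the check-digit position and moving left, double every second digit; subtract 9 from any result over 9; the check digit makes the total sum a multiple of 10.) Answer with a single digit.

9

Partial digits right→left: 8 1 4 2 4 3 0 7 0 9 8 0 8 2
Double every second digit counting from the check-digit position (so the 1st, 3rd, 5th, ... of the partial from the right).
  doubled (with −9 where >9): 7 8 8 0 0 7 7 → sum 37
  kept as-is: 1 2 3 7 9 0 2 → sum 24
Total = 37 + 24 = 61.
Check digit = (10 − (61 mod 10)) mod 10 = 9.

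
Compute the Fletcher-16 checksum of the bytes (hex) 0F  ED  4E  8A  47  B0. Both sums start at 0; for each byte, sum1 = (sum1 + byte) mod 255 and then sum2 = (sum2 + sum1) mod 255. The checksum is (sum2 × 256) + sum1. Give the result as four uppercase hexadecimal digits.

Running sums (mod 255):
  after byte 0 (0F): sum1=15, sum2=15
  after byte 1 (ED): sum1=252, sum2=12
  after byte 2 (4E): sum1=75, sum2=87
  after byte 3 (8A): sum1=213, sum2=45
  after byte 4 (47): sum1=29, sum2=74
  after byte 5 (B0): sum1=205, sum2=24
Checksum = sum2·256 + sum1 = 24·256 + 205 = 6349 = 0x18CD.

18CD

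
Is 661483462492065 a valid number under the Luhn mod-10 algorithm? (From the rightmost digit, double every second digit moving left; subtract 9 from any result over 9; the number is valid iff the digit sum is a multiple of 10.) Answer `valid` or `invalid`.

From the right, keep odd positions and double even positions (subtract 9 from any doubled value over 9):
  doubled (positions 2,4,...): 3 4 8 3 6 8 3 → sum 35
  kept (positions 1,3,...): 5 0 9 2 4 8 1 6 → sum 35
Total = 70.
70 mod 10 = 0, so the number is valid.

valid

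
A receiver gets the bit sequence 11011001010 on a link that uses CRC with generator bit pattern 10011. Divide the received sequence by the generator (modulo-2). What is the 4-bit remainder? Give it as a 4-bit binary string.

Modulo-2 division of 11011001010 by 10011:
  pos 0: 11011 XOR 10011 = 01000
  pos 1: 10000 XOR 10011 = 00011
  pos 4: 11010 XOR 10011 = 01001
  pos 5: 10011 XOR 10011 = 00000
Remainder = 0000 (zero — the frame passes the CRC check).

0000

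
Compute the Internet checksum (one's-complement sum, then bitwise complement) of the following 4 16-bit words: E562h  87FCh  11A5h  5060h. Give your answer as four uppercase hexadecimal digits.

One's-complement addition (fold any carry out of bit 15 back into bit 0):
  0xE562 + 0x87FC = 0x16D5E → wrap carry → 0x6D5F
  0x6D5F + 0x11A5 = 0x07F04
  0x7F04 + 0x5060 = 0x0CF64
One's-complement sum = 0xCF64.
Checksum = ~0xCF64 & 0xFFFF = 0x309B.

309B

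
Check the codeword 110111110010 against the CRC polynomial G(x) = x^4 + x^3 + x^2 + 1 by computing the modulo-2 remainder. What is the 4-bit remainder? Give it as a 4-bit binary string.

0000

Modulo-2 division of 110111110010 by 11101:
  pos 0: 11011 XOR 11101 = 00110
  pos 2: 11011 XOR 11101 = 00110
  pos 4: 11010 XOR 11101 = 00111
  pos 6: 11101 XOR 11101 = 00000
Remainder = 0000 (zero — the frame passes the CRC check).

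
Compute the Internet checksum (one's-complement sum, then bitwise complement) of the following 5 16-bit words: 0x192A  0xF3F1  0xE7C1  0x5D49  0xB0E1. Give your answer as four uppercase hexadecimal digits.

One's-complement addition (fold any carry out of bit 15 back into bit 0):
  0x192A + 0xF3F1 = 0x10D1B → wrap carry → 0x0D1C
  0x0D1C + 0xE7C1 = 0x0F4DD
  0xF4DD + 0x5D49 = 0x15226 → wrap carry → 0x5227
  0x5227 + 0xB0E1 = 0x10308 → wrap carry → 0x0309
One's-complement sum = 0x0309.
Checksum = ~0x0309 & 0xFFFF = 0xFCF6.

FCF6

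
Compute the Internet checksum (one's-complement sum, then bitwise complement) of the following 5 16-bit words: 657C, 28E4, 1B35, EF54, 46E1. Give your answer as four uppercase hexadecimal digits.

2034

One's-complement addition (fold any carry out of bit 15 back into bit 0):
  0x657C + 0x28E4 = 0x08E60
  0x8E60 + 0x1B35 = 0x0A995
  0xA995 + 0xEF54 = 0x198E9 → wrap carry → 0x98EA
  0x98EA + 0x46E1 = 0x0DFCB
One's-complement sum = 0xDFCB.
Checksum = ~0xDFCB & 0xFFFF = 0x2034.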